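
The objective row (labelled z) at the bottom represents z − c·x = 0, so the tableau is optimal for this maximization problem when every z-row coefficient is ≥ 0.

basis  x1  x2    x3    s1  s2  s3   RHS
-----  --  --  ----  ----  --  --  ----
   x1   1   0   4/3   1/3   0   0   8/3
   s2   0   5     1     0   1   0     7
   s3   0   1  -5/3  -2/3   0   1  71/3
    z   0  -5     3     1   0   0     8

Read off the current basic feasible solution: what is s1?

0

s1 is not in the basis, so in the current basic feasible solution s1 = 0.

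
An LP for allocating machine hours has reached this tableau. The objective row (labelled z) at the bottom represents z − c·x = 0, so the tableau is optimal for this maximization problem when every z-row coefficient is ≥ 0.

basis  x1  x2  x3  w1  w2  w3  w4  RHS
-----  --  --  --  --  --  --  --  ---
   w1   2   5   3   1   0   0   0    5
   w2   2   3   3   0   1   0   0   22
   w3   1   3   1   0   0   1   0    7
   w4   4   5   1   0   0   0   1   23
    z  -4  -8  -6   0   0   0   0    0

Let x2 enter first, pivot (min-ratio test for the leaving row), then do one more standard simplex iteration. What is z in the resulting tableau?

10

Ratio test on column x2 — row 1: 5/5 = 1; row 2: 22/3 = 22/3; row 3: 7/3 = 7/3; row 4: 23/5 = 23/5. Minimum is 1 at row 1 (w1 leaves); pivot element 5.
Pivot on row 1; the z-row RHS becomes 0 − (-8)·1 = 8.
Next entering variable (most negative z-row entry -6/5): x3.
Ratio test on column x3 — row 1: 1/(3/5) = 5/3; row 2: 19/(6/5) = 95/6; row 3: entry -4/5 ≤ 0; row 4: entry -2 ≤ 0. Minimum is 5/3 at row 1 (x2 leaves); pivot element 3/5.
After the second pivot the z-row RHS is 8 − (-6/5)·(5/3) = 10.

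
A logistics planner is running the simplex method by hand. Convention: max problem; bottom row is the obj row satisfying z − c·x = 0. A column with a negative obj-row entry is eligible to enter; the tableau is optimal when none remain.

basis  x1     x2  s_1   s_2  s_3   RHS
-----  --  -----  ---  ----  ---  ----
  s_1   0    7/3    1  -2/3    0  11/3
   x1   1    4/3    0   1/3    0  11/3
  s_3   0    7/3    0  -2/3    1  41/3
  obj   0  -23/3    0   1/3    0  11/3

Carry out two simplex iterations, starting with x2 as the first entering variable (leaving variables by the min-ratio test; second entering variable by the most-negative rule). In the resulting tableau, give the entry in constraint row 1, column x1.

2/5

Ratio test on column x2 — row 1: (11/3)/(7/3) = 11/7; row 2: (11/3)/(4/3) = 11/4; row 3: (41/3)/(7/3) = 41/7. Minimum is 11/7 at row 1 (s_1 leaves); pivot element 7/3.
Divide row 1 by 7/3; eliminate column x2 from the other rows.
Second iteration: most negative obj-row entry is -13/7 in column s_2, so s_2 enters.
Ratio test on column s_2 — row 1: entry -2/7 ≤ 0; row 2: (11/7)/(5/7) = 11/5; row 3: entry 0 ≤ 0. Minimum is 11/5 at row 2 (x1 leaves); pivot element 5/7.
Divide row 2 by 5/7; eliminate column s_2 from the other rows.
After both pivots, the entry at constraint row 1, column x1 is 2/5.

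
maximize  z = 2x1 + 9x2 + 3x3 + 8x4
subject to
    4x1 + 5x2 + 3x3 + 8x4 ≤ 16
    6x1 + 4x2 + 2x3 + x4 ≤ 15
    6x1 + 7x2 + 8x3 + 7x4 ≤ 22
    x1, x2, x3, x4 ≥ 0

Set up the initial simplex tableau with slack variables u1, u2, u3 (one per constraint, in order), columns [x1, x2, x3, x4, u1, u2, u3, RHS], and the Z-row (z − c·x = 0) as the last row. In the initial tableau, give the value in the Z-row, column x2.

-9

The Z-row carries the negated objective coefficients: the x2 entry is -9.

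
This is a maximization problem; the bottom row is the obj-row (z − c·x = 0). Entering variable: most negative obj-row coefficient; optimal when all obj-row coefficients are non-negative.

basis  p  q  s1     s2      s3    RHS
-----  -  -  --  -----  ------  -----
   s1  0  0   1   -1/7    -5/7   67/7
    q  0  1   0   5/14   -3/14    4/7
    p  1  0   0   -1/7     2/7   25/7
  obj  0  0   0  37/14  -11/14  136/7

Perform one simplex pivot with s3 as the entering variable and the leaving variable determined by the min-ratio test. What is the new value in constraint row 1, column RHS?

Ratio test on column s3 — row 1: entry -5/7 ≤ 0; row 2: entry -3/14 ≤ 0; row 3: (25/7)/(2/7) = 25/2. Minimum is 25/2 at row 3 (p leaves); pivot element 2/7.
Divide row 3 by 2/7; eliminate column s3 from the other rows.
Row 1 update in column RHS: 67/7 − (-5/7)·(25/2) = 37/2.

37/2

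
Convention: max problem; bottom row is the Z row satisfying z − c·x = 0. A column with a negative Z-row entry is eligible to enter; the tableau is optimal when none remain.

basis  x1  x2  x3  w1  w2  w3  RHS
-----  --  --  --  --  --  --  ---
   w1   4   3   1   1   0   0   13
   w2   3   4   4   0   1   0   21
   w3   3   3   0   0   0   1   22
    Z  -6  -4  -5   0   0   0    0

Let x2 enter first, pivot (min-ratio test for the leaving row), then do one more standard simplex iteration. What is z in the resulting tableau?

Ratio test on column x2 — row 1: 13/3 = 13/3; row 2: 21/4 = 21/4; row 3: 22/3 = 22/3. Minimum is 13/3 at row 1 (w1 leaves); pivot element 3.
Pivot on row 1; the Z-row RHS becomes 0 − (-4)·(13/3) = 52/3.
Next entering variable (most negative Z-row entry -11/3): x3.
Ratio test on column x3 — row 1: (13/3)/(1/3) = 13; row 2: (11/3)/(8/3) = 11/8; row 3: entry -1 ≤ 0. Minimum is 11/8 at row 2 (w2 leaves); pivot element 8/3.
After the second pivot the Z-row RHS is 52/3 − (-11/3)·(11/8) = 179/8.

179/8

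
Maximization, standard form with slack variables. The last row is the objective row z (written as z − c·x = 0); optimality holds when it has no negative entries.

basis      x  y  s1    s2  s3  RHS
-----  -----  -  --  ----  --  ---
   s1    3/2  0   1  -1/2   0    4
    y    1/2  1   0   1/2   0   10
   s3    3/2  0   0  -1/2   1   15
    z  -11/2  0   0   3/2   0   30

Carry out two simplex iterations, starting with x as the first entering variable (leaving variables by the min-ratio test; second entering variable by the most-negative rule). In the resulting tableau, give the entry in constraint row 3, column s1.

-1

Ratio test on column x — row 1: 4/(3/2) = 8/3; row 2: 10/(1/2) = 20; row 3: 15/(3/2) = 10. Minimum is 8/3 at row 1 (s1 leaves); pivot element 3/2.
Divide row 1 by 3/2; eliminate column x from the other rows.
Second iteration: most negative z-row entry is -1/3 in column s2, so s2 enters.
Ratio test on column s2 — row 1: entry -1/3 ≤ 0; row 2: (26/3)/(2/3) = 13; row 3: entry 0 ≤ 0. Minimum is 13 at row 2 (y leaves); pivot element 2/3.
Divide row 2 by 2/3; eliminate column s2 from the other rows.
After both pivots, the entry at constraint row 3, column s1 is -1.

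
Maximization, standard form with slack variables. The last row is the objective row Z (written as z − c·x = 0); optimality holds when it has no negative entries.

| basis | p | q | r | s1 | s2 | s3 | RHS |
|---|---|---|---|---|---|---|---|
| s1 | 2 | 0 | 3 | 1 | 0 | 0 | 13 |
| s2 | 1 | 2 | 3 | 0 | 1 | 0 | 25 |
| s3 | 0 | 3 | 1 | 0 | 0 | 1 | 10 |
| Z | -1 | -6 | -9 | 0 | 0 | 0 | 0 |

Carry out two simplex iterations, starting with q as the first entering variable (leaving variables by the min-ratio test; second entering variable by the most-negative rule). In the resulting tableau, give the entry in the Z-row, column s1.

Ratio test on column q — row 1: entry 0 ≤ 0; row 2: 25/2 = 25/2; row 3: 10/3 = 10/3. Minimum is 10/3 at row 3 (s3 leaves); pivot element 3.
Divide row 3 by 3; eliminate column q from the other rows.
Second iteration: most negative Z-row entry is -7 in column r, so r enters.
Ratio test on column r — row 1: 13/3 = 13/3; row 2: (55/3)/(7/3) = 55/7; row 3: (10/3)/(1/3) = 10. Minimum is 13/3 at row 1 (s1 leaves); pivot element 3.
Divide row 1 by 3; eliminate column r from the other rows.
After both pivots, the entry at the Z-row, column s1 is 7/3.

7/3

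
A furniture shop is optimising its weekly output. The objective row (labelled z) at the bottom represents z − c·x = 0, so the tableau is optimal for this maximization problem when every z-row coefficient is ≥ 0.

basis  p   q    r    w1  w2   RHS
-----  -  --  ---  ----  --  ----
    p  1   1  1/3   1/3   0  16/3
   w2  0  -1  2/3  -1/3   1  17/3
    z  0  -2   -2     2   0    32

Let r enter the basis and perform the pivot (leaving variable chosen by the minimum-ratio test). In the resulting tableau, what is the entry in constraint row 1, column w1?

Ratio test on column r — row 1: (16/3)/(1/3) = 16; row 2: (17/3)/(2/3) = 17/2. Minimum is 17/2 at row 2 (w2 leaves); pivot element 2/3.
Divide row 2 by 2/3; eliminate column r from the other rows.
Row 1 update in column w1: 1/3 − (1/3)·(-1/2) = 1/2.

1/2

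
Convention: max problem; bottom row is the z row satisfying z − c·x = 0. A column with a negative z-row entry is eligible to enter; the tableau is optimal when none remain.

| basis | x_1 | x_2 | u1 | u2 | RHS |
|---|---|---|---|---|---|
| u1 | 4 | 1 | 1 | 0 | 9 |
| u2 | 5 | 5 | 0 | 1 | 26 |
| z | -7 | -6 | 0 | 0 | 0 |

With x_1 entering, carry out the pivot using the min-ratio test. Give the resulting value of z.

63/4

Ratio test on column x_1 — row 1: 9/4 = 9/4; row 2: 26/5 = 26/5. Minimum is 9/4 at row 1 (u1 leaves); pivot element 4.
Pivot on row 1; the z-row RHS becomes 0 − (-7)·(9/4) = 63/4.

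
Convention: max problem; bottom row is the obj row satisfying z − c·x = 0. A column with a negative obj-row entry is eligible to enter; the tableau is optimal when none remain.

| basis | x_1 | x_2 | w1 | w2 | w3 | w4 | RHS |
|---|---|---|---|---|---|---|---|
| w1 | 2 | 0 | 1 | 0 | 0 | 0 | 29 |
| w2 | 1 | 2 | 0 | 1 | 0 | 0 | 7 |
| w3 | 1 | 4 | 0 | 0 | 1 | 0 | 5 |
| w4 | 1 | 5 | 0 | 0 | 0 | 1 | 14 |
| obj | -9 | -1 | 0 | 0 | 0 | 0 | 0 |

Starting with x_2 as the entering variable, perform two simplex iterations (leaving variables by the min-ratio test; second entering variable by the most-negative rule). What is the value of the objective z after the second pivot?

Ratio test on column x_2 — row 1: entry 0 ≤ 0; row 2: 7/2 = 7/2; row 3: 5/4 = 5/4; row 4: 14/5 = 14/5. Minimum is 5/4 at row 3 (w3 leaves); pivot element 4.
Pivot on row 3; the obj-row RHS becomes 0 − (-1)·(5/4) = 5/4.
Next entering variable (most negative obj-row entry -35/4): x_1.
Ratio test on column x_1 — row 1: 29/2 = 29/2; row 2: (9/2)/(1/2) = 9; row 3: (5/4)/(1/4) = 5; row 4: entry -1/4 ≤ 0. Minimum is 5 at row 3 (x_2 leaves); pivot element 1/4.
After the second pivot the obj-row RHS is 5/4 − (-35/4)·5 = 45.

45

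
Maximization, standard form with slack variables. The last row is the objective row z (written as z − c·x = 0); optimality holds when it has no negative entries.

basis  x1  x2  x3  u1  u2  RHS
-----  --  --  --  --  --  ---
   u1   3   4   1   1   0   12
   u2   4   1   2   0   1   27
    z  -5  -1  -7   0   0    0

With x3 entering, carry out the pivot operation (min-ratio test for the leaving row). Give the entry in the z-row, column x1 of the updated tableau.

Ratio test on column x3 — row 1: 12/1 = 12; row 2: 27/2 = 27/2. Minimum is 12 at row 1 (u1 leaves); pivot element 1.
Divide row 1 by 1; eliminate column x3 from the other rows.
z-row update in column x1: -5 − (-7)·3 = 16.

16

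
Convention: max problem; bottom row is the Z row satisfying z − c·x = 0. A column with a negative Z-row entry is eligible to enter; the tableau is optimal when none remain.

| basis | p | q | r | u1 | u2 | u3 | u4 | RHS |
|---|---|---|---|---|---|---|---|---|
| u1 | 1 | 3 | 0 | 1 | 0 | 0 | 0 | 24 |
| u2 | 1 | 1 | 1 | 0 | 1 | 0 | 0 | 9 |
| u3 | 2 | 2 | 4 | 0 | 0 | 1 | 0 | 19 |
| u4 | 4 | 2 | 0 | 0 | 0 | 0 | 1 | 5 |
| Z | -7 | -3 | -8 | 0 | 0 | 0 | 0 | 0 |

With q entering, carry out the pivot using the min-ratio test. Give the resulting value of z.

15/2

Ratio test on column q — row 1: 24/3 = 8; row 2: 9/1 = 9; row 3: 19/2 = 19/2; row 4: 5/2 = 5/2. Minimum is 5/2 at row 4 (u4 leaves); pivot element 2.
Pivot on row 4; the Z-row RHS becomes 0 − (-3)·(5/2) = 15/2.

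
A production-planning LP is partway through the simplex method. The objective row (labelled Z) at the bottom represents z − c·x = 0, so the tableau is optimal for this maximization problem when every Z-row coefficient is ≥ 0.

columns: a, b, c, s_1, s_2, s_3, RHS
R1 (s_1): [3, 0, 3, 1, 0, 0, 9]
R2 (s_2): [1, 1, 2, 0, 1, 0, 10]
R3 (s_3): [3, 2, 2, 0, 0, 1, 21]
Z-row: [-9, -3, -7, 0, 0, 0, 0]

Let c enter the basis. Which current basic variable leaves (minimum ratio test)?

Column c entries and ratios — s_1: 9/3 = 3; s_2: 10/2 = 5; s_3: 21/2 = 21/2.
Smallest ratio is 3 in the row of s_1, so s_1 leaves.

s_1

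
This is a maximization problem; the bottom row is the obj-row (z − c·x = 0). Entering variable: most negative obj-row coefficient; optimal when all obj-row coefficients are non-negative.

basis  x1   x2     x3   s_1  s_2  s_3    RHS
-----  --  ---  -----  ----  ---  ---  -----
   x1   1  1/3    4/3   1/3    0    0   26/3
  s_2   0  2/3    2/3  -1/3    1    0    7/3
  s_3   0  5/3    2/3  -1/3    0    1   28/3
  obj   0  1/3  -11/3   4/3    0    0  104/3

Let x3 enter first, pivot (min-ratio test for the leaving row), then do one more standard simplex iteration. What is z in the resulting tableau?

Ratio test on column x3 — row 1: (26/3)/(4/3) = 13/2; row 2: (7/3)/(2/3) = 7/2; row 3: (28/3)/(2/3) = 14. Minimum is 7/2 at row 2 (s_2 leaves); pivot element 2/3.
Pivot on row 2; the obj-row RHS becomes 104/3 − (-11/3)·(7/2) = 95/2.
Next entering variable (most negative obj-row entry -1/2): s_1.
Ratio test on column s_1 — row 1: 4/1 = 4; row 2: entry -1/2 ≤ 0; row 3: entry 0 ≤ 0. Minimum is 4 at row 1 (x1 leaves); pivot element 1.
After the second pivot the obj-row RHS is 95/2 − (-1/2)·4 = 99/2.

99/2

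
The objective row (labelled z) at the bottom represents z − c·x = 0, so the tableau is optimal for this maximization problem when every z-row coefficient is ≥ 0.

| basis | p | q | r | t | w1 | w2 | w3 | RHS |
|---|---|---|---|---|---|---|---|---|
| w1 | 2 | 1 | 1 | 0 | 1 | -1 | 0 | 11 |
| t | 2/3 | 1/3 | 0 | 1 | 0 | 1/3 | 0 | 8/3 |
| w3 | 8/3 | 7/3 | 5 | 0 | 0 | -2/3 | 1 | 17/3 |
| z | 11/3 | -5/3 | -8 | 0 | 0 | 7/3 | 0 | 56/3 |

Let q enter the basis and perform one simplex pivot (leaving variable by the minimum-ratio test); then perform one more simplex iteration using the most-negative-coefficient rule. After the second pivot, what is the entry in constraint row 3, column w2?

Ratio test on column q — row 1: 11/1 = 11; row 2: (8/3)/(1/3) = 8; row 3: (17/3)/(7/3) = 17/7. Minimum is 17/7 at row 3 (w3 leaves); pivot element 7/3.
Divide row 3 by 7/3; eliminate column q from the other rows.
Second iteration: most negative z-row entry is -31/7 in column r, so r enters.
Ratio test on column r — row 1: entry -8/7 ≤ 0; row 2: entry -5/7 ≤ 0; row 3: (17/7)/(15/7) = 17/15. Minimum is 17/15 at row 3 (q leaves); pivot element 15/7.
Divide row 3 by 15/7; eliminate column r from the other rows.
After both pivots, the entry at constraint row 3, column w2 is -2/15.

-2/15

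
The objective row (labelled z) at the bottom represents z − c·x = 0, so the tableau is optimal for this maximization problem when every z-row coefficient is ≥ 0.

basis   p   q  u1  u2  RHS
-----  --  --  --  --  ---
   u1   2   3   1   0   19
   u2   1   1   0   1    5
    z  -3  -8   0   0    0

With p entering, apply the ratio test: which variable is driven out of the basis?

u2

Column p entries and ratios — u1: 19/2 = 19/2; u2: 5/1 = 5.
Smallest ratio is 5 in the row of u2, so u2 leaves.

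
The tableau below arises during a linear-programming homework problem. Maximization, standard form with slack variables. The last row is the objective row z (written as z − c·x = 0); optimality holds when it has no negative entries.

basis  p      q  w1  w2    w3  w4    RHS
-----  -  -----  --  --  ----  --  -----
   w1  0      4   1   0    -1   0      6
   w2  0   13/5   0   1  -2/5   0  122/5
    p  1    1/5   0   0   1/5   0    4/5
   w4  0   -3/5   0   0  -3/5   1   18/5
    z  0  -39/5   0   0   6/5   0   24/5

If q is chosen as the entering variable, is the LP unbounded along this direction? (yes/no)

no

Column q has positive entries in row(s) 1, 2, 3, so the ratio test bounds it — not unbounded.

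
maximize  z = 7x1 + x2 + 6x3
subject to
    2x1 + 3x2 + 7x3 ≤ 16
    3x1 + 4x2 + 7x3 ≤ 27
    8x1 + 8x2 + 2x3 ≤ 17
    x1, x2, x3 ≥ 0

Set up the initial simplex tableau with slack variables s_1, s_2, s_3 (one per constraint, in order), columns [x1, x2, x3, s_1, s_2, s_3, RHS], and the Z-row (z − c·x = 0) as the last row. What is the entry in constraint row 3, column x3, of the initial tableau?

2

Constraint 3 has coefficient 2 on x3.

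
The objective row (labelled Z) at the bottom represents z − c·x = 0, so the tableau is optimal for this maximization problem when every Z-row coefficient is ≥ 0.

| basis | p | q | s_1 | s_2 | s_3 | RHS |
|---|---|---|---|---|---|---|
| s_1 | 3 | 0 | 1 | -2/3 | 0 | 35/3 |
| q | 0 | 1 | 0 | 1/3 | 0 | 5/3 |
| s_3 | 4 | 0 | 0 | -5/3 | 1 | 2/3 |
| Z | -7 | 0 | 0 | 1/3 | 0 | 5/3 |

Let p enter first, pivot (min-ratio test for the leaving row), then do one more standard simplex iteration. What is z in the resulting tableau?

63/4

Ratio test on column p — row 1: (35/3)/3 = 35/9; row 2: entry 0 ≤ 0; row 3: (2/3)/4 = 1/6. Minimum is 1/6 at row 3 (s_3 leaves); pivot element 4.
Pivot on row 3; the Z-row RHS becomes 5/3 − (-7)·(1/6) = 17/6.
Next entering variable (most negative Z-row entry -31/12): s_2.
Ratio test on column s_2 — row 1: (67/6)/(7/12) = 134/7; row 2: (5/3)/(1/3) = 5; row 3: entry -5/12 ≤ 0. Minimum is 5 at row 2 (q leaves); pivot element 1/3.
After the second pivot the Z-row RHS is 17/6 − (-31/12)·5 = 63/4.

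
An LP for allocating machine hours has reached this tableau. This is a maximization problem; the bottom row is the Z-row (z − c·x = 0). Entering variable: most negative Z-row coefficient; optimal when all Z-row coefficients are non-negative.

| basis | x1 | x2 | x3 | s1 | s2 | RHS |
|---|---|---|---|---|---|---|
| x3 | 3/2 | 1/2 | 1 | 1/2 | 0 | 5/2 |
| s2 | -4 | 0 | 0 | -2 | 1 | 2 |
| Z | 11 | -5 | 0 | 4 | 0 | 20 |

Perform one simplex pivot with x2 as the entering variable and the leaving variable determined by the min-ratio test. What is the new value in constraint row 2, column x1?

-4

Ratio test on column x2 — row 1: (5/2)/(1/2) = 5; row 2: entry 0 ≤ 0. Minimum is 5 at row 1 (x3 leaves); pivot element 1/2.
Divide row 1 by 1/2; eliminate column x2 from the other rows.
Row 2 update in column x1: -4 − 0·3 = -4.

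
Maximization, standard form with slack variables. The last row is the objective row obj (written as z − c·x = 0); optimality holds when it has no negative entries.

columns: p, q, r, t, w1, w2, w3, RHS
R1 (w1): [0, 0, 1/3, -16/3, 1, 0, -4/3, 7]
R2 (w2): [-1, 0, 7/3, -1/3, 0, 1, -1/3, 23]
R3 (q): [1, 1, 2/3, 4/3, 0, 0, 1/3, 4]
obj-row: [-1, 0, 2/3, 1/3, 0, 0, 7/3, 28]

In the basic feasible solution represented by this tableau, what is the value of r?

0

r is not in the basis, so in the current basic feasible solution r = 0.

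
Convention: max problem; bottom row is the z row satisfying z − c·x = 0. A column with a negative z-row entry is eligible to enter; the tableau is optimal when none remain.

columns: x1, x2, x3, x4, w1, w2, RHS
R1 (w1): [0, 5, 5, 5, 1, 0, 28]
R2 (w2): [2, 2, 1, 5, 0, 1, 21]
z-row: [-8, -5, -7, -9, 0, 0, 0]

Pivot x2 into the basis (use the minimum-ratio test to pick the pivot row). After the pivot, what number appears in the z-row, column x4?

-4

Ratio test on column x2 — row 1: 28/5 = 28/5; row 2: 21/2 = 21/2. Minimum is 28/5 at row 1 (w1 leaves); pivot element 5.
Divide row 1 by 5; eliminate column x2 from the other rows.
z-row update in column x4: -9 − (-5)·1 = -4.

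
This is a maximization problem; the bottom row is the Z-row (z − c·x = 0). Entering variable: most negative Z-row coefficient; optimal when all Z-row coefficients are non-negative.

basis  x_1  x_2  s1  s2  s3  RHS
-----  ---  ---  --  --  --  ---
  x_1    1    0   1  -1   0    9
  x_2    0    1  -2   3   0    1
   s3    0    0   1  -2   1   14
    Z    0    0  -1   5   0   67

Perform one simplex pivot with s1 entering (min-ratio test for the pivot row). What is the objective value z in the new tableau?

Ratio test on column s1 — row 1: 9/1 = 9; row 2: entry -2 ≤ 0; row 3: 14/1 = 14. Minimum is 9 at row 1 (x_1 leaves); pivot element 1.
Pivot on row 1; the Z-row RHS becomes 67 − (-1)·9 = 76.

76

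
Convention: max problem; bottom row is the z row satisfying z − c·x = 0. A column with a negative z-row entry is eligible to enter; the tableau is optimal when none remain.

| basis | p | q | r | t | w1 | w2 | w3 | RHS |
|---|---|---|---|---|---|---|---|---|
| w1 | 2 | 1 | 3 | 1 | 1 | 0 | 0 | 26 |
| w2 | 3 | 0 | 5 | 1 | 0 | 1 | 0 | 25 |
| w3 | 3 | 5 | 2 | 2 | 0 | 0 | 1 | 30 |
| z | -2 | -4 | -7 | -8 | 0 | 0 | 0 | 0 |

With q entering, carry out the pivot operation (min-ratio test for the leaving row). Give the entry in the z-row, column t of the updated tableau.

-32/5

Ratio test on column q — row 1: 26/1 = 26; row 2: entry 0 ≤ 0; row 3: 30/5 = 6. Minimum is 6 at row 3 (w3 leaves); pivot element 5.
Divide row 3 by 5; eliminate column q from the other rows.
z-row update in column t: -8 − (-4)·(2/5) = -32/5.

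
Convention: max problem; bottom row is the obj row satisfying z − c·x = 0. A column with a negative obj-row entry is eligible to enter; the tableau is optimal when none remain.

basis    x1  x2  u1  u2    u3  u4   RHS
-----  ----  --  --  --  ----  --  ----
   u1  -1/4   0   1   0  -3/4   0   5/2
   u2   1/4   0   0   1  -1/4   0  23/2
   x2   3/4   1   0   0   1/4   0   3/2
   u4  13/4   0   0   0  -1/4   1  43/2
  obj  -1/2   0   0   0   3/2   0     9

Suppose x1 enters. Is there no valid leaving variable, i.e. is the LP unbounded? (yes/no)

no

Column x1 has positive entries in row(s) 2, 3, 4, so the ratio test bounds it — not unbounded.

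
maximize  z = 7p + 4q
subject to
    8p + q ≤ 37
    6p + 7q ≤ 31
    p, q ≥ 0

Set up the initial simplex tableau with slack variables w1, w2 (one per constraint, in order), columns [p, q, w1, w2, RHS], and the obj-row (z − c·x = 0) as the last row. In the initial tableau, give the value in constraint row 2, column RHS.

The RHS of constraint 2 is b_2 = 31.

31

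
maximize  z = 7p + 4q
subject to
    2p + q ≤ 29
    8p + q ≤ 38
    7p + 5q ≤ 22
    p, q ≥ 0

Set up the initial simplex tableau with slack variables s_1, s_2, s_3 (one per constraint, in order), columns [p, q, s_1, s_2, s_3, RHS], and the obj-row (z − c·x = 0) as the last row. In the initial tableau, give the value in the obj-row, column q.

-4

The obj-row carries the negated objective coefficients: the q entry is -4.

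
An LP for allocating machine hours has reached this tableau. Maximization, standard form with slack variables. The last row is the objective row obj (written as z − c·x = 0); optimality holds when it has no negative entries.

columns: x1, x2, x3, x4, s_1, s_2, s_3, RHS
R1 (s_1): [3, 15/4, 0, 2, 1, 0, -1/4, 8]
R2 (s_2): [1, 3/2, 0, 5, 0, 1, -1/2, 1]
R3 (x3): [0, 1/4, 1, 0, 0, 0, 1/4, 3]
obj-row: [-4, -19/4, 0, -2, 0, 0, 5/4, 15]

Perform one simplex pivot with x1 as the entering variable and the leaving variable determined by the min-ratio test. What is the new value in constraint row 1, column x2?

Ratio test on column x1 — row 1: 8/3 = 8/3; row 2: 1/1 = 1; row 3: entry 0 ≤ 0. Minimum is 1 at row 2 (s_2 leaves); pivot element 1.
Divide row 2 by 1; eliminate column x1 from the other rows.
Row 1 update in column x2: 15/4 − 3·(3/2) = -3/4.

-3/4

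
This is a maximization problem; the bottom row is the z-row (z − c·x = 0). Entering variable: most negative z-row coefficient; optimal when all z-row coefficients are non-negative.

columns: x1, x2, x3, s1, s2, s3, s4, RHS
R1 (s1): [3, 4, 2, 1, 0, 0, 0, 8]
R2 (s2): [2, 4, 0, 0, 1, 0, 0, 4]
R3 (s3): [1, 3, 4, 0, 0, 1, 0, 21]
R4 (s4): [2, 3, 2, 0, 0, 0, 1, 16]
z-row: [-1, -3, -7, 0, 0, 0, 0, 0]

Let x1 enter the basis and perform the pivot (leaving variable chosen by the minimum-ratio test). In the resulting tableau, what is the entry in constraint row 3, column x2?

1

Ratio test on column x1 — row 1: 8/3 = 8/3; row 2: 4/2 = 2; row 3: 21/1 = 21; row 4: 16/2 = 8. Minimum is 2 at row 2 (s2 leaves); pivot element 2.
Divide row 2 by 2; eliminate column x1 from the other rows.
Row 3 update in column x2: 3 − 1·2 = 1.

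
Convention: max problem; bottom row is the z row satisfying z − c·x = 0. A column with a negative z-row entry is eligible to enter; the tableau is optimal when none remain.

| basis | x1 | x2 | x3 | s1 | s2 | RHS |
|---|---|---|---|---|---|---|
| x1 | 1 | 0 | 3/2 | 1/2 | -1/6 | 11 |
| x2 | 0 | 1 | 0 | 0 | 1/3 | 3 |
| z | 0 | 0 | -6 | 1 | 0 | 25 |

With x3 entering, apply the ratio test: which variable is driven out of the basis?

x1

Column x3 entries and ratios — x1: 11/(3/2) = 22/3; x2: 0 ≤ 0, skip.
Smallest ratio is 22/3 in the row of x1, so x1 leaves.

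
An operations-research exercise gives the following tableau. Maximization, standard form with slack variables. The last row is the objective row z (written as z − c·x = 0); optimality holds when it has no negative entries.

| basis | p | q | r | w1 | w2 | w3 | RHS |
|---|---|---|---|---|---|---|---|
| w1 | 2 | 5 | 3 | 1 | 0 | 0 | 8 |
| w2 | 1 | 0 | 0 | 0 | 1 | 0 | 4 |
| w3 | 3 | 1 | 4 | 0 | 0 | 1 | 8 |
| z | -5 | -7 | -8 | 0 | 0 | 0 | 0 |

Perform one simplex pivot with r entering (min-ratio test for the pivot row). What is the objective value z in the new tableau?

Ratio test on column r — row 1: 8/3 = 8/3; row 2: entry 0 ≤ 0; row 3: 8/4 = 2. Minimum is 2 at row 3 (w3 leaves); pivot element 4.
Pivot on row 3; the z-row RHS becomes 0 − (-8)·2 = 16.

16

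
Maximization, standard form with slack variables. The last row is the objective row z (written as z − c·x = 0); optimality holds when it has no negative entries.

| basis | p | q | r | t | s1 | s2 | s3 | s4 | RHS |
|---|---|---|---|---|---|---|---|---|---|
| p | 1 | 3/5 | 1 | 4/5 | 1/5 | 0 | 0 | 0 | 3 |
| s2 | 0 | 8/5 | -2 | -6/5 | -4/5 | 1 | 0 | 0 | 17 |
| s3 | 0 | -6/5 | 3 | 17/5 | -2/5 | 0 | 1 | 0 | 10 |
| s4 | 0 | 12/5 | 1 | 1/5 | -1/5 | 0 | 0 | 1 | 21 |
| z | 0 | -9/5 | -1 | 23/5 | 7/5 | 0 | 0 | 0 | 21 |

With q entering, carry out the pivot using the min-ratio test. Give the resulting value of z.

Ratio test on column q — row 1: 3/(3/5) = 5; row 2: 17/(8/5) = 85/8; row 3: entry -6/5 ≤ 0; row 4: 21/(12/5) = 35/4. Minimum is 5 at row 1 (p leaves); pivot element 3/5.
Pivot on row 1; the z-row RHS becomes 21 − (-9/5)·5 = 30.

30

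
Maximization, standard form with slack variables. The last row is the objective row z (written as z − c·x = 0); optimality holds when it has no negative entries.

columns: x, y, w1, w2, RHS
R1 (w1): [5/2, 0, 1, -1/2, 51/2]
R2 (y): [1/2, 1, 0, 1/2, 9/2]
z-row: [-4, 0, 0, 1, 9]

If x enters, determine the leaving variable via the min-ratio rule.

Column x entries and ratios — w1: (51/2)/(5/2) = 51/5; y: (9/2)/(1/2) = 9.
Smallest ratio is 9 in the row of y, so y leaves.

y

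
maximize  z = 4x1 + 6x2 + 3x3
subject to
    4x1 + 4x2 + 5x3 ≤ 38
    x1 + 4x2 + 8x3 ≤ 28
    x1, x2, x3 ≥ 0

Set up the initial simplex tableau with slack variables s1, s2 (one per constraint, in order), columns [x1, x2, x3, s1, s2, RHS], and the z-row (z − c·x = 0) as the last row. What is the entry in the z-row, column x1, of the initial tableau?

The z-row carries the negated objective coefficients: the x1 entry is -4.

-4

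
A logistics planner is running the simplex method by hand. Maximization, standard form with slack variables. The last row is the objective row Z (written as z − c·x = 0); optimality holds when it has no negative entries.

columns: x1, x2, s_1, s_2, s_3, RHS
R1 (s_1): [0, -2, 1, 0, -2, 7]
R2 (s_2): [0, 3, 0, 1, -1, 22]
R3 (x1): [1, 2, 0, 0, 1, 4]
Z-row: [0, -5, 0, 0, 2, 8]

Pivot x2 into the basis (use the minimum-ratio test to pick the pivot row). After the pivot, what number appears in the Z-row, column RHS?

Ratio test on column x2 — row 1: entry -2 ≤ 0; row 2: 22/3 = 22/3; row 3: 4/2 = 2. Minimum is 2 at row 3 (x1 leaves); pivot element 2.
Divide row 3 by 2; eliminate column x2 from the other rows.
Z-row update in column RHS: 8 − (-5)·2 = 18.

18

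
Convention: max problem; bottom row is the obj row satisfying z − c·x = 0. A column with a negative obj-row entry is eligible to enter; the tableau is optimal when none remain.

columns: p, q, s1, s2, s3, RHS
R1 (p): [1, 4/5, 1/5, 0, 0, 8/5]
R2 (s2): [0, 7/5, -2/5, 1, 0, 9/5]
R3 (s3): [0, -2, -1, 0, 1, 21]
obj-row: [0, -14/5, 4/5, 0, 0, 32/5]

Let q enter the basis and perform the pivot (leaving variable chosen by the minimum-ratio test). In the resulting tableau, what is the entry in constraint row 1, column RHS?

Ratio test on column q — row 1: (8/5)/(4/5) = 2; row 2: (9/5)/(7/5) = 9/7; row 3: entry -2 ≤ 0. Minimum is 9/7 at row 2 (s2 leaves); pivot element 7/5.
Divide row 2 by 7/5; eliminate column q from the other rows.
Row 1 update in column RHS: 8/5 − (4/5)·(9/7) = 4/7.

4/7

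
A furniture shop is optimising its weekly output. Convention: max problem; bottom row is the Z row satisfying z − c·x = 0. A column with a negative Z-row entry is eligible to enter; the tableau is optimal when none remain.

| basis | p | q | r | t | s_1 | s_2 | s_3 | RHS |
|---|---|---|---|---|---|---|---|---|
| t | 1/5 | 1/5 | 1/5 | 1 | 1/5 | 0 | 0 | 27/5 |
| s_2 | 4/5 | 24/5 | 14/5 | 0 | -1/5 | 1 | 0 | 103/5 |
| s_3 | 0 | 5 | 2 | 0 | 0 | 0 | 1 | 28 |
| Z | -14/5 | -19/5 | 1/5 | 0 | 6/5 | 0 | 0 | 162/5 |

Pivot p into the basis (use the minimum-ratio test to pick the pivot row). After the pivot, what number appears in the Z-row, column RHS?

209/2

Ratio test on column p — row 1: (27/5)/(1/5) = 27; row 2: (103/5)/(4/5) = 103/4; row 3: entry 0 ≤ 0. Minimum is 103/4 at row 2 (s_2 leaves); pivot element 4/5.
Divide row 2 by 4/5; eliminate column p from the other rows.
Z-row update in column RHS: 162/5 − (-14/5)·(103/4) = 209/2.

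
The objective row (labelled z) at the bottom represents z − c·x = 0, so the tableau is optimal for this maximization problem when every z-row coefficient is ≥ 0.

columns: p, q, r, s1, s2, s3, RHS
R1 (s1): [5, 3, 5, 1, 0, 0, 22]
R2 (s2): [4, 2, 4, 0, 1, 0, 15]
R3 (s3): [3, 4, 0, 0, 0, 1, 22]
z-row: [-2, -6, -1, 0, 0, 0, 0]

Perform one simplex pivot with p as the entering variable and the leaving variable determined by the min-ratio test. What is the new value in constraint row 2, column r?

1

Ratio test on column p — row 1: 22/5 = 22/5; row 2: 15/4 = 15/4; row 3: 22/3 = 22/3. Minimum is 15/4 at row 2 (s2 leaves); pivot element 4.
Divide row 2 by 4; eliminate column p from the other rows.
In the new row 2, the r entry is the old entry divided by the pivot: 4/4 = 1.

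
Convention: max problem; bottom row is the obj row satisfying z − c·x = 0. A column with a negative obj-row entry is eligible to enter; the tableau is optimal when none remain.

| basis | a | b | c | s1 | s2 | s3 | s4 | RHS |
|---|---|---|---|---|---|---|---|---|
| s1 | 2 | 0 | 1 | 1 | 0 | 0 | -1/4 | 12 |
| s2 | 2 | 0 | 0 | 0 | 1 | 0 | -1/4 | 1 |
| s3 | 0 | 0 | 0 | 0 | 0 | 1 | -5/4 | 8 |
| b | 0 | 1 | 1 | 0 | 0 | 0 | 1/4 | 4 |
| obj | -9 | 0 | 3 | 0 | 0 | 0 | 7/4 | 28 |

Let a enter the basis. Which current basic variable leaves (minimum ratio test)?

s2

Column a entries and ratios — s1: 12/2 = 6; s2: 1/2 = 1/2; s3: 0 ≤ 0, skip; b: 0 ≤ 0, skip.
Smallest ratio is 1/2 in the row of s2, so s2 leaves.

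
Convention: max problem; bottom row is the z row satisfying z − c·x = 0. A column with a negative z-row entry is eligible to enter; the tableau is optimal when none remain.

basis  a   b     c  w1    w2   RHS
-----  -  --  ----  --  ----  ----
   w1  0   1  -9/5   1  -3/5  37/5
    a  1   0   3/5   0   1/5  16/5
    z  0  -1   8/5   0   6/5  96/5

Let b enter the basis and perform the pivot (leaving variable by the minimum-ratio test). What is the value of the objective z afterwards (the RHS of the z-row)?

133/5

Ratio test on column b — row 1: (37/5)/1 = 37/5; row 2: entry 0 ≤ 0. Minimum is 37/5 at row 1 (w1 leaves); pivot element 1.
Pivot on row 1; the z-row RHS becomes 96/5 − (-1)·(37/5) = 133/5.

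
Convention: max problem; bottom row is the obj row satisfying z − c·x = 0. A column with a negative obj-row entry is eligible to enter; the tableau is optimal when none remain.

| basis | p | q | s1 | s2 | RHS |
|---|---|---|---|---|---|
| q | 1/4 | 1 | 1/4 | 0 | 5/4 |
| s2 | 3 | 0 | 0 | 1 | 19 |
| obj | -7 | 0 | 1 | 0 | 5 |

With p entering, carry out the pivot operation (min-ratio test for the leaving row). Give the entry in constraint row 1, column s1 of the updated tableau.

Ratio test on column p — row 1: (5/4)/(1/4) = 5; row 2: 19/3 = 19/3. Minimum is 5 at row 1 (q leaves); pivot element 1/4.
Divide row 1 by 1/4; eliminate column p from the other rows.
In the new row 1, the s1 entry is the old entry divided by the pivot: (1/4)/(1/4) = 1.

1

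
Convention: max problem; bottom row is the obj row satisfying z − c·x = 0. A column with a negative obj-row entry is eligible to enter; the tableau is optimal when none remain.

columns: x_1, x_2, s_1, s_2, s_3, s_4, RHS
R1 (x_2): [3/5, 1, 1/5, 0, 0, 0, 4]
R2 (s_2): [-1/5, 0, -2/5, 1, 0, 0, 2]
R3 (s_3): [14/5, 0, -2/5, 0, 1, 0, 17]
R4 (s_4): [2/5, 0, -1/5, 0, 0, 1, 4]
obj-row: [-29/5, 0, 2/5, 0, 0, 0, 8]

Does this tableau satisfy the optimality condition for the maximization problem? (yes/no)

no

The obj-row has a negative entry -29/5 in column x_1, so it is not optimal.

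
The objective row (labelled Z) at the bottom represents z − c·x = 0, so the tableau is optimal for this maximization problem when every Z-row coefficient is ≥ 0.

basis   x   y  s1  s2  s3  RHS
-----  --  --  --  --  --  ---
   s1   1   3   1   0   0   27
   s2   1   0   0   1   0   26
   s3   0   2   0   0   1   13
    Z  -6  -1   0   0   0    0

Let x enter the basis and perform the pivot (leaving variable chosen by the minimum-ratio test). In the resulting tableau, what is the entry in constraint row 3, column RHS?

Ratio test on column x — row 1: 27/1 = 27; row 2: 26/1 = 26; row 3: entry 0 ≤ 0. Minimum is 26 at row 2 (s2 leaves); pivot element 1.
Divide row 2 by 1; eliminate column x from the other rows.
Row 3 update in column RHS: 13 − 0·26 = 13.

13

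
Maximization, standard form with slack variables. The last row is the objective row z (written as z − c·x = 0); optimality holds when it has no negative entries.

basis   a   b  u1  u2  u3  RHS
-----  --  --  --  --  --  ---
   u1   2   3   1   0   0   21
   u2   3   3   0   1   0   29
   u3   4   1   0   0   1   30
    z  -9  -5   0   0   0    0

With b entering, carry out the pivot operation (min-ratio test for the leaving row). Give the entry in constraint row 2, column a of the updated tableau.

Ratio test on column b — row 1: 21/3 = 7; row 2: 29/3 = 29/3; row 3: 30/1 = 30. Minimum is 7 at row 1 (u1 leaves); pivot element 3.
Divide row 1 by 3; eliminate column b from the other rows.
Row 2 update in column a: 3 − 3·(2/3) = 1.

1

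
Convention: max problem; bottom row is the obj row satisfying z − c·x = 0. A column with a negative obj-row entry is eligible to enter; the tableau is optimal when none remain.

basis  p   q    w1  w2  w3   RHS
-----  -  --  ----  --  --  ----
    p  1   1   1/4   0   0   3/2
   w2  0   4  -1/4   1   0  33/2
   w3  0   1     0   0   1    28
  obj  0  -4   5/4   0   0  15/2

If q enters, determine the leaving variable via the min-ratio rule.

p

Column q entries and ratios — p: (3/2)/1 = 3/2; w2: (33/2)/4 = 33/8; w3: 28/1 = 28.
Smallest ratio is 3/2 in the row of p, so p leaves.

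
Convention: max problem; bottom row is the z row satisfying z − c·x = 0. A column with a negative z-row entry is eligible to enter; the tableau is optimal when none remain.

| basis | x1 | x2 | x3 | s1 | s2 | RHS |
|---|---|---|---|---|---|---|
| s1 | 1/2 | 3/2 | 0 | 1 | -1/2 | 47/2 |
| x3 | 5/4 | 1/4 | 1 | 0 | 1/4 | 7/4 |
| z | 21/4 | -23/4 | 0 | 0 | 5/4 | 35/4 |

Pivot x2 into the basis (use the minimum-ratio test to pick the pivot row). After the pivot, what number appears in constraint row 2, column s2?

Ratio test on column x2 — row 1: (47/2)/(3/2) = 47/3; row 2: (7/4)/(1/4) = 7. Minimum is 7 at row 2 (x3 leaves); pivot element 1/4.
Divide row 2 by 1/4; eliminate column x2 from the other rows.
In the new row 2, the s2 entry is the old entry divided by the pivot: (1/4)/(1/4) = 1.

1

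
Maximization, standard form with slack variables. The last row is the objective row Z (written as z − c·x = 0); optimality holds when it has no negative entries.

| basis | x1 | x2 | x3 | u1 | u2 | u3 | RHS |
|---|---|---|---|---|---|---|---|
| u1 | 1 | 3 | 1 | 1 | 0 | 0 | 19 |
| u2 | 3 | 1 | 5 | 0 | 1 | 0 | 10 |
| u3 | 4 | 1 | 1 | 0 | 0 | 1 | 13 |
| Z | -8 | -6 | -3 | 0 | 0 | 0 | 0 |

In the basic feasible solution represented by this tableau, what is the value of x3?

0

x3 is not in the basis, so in the current basic feasible solution x3 = 0.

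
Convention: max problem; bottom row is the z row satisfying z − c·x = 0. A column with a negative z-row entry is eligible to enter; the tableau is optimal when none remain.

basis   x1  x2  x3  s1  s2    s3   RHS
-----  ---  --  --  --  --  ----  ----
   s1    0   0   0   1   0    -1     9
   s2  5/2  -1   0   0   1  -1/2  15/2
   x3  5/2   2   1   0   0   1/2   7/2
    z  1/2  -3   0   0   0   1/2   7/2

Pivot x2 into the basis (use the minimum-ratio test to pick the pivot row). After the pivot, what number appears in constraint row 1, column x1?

Ratio test on column x2 — row 1: entry 0 ≤ 0; row 2: entry -1 ≤ 0; row 3: (7/2)/2 = 7/4. Minimum is 7/4 at row 3 (x3 leaves); pivot element 2.
Divide row 3 by 2; eliminate column x2 from the other rows.
Row 1 update in column x1: 0 − 0·(5/4) = 0.

0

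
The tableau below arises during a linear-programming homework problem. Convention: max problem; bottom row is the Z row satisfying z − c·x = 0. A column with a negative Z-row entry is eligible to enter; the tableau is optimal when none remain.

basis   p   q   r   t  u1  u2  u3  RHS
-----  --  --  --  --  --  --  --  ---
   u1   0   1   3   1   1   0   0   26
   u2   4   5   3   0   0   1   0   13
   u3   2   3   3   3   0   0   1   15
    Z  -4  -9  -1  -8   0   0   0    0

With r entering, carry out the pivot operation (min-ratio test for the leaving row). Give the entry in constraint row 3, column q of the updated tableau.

-2

Ratio test on column r — row 1: 26/3 = 26/3; row 2: 13/3 = 13/3; row 3: 15/3 = 5. Minimum is 13/3 at row 2 (u2 leaves); pivot element 3.
Divide row 2 by 3; eliminate column r from the other rows.
Row 3 update in column q: 3 − 3·(5/3) = -2.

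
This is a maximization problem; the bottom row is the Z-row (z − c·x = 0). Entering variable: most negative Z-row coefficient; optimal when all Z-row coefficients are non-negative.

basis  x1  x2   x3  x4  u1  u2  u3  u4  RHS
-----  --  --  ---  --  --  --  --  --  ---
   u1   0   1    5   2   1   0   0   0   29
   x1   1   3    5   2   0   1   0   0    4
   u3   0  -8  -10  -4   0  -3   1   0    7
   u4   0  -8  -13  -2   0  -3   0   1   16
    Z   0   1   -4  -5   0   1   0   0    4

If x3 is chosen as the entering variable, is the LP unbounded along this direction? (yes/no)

Column x3 has positive entries in row(s) 1, 2, so the ratio test bounds it — not unbounded.

no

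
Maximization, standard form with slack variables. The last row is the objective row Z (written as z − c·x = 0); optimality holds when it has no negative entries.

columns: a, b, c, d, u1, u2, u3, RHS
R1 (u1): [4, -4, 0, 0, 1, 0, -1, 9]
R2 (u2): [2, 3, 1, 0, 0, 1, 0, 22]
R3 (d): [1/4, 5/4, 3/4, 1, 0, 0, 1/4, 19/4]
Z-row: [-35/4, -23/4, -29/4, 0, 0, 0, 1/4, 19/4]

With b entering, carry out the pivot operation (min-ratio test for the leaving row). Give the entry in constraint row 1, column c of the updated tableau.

Ratio test on column b — row 1: entry -4 ≤ 0; row 2: 22/3 = 22/3; row 3: (19/4)/(5/4) = 19/5. Minimum is 19/5 at row 3 (d leaves); pivot element 5/4.
Divide row 3 by 5/4; eliminate column b from the other rows.
Row 1 update in column c: 0 − (-4)·(3/5) = 12/5.

12/5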